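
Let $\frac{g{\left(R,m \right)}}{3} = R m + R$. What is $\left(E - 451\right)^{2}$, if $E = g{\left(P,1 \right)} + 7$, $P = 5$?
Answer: $171396$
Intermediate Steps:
$g{\left(R,m \right)} = 3 R + 3 R m$ ($g{\left(R,m \right)} = 3 \left(R m + R\right) = 3 \left(R + R m\right) = 3 R + 3 R m$)
$E = 37$ ($E = 3 \cdot 5 \left(1 + 1\right) + 7 = 3 \cdot 5 \cdot 2 + 7 = 30 + 7 = 37$)
$\left(E - 451\right)^{2} = \left(37 - 451\right)^{2} = \left(-414\right)^{2} = 171396$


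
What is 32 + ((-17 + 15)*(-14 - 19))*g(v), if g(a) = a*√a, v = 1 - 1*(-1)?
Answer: 32 + 132*√2 ≈ 218.68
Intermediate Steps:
v = 2 (v = 1 + 1 = 2)
g(a) = a^(3/2)
32 + ((-17 + 15)*(-14 - 19))*g(v) = 32 + ((-17 + 15)*(-14 - 19))*2^(3/2) = 32 + (-2*(-33))*(2*√2) = 32 + 66*(2*√2) = 32 + 132*√2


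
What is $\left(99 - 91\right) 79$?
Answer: $632$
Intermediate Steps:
$\left(99 - 91\right) 79 = 8 \cdot 79 = 632$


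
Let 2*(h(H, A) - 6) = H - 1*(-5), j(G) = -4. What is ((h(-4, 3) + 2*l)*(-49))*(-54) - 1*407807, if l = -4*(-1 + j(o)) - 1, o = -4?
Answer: -290060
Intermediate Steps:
h(H, A) = 17/2 + H/2 (h(H, A) = 6 + (H - 1*(-5))/2 = 6 + (H + 5)/2 = 6 + (5 + H)/2 = 6 + (5/2 + H/2) = 17/2 + H/2)
l = 19 (l = -4*(-1 - 4) - 1 = -4*(-5) - 1 = 20 - 1 = 19)
((h(-4, 3) + 2*l)*(-49))*(-54) - 1*407807 = (((17/2 + (1/2)*(-4)) + 2*19)*(-49))*(-54) - 1*407807 = (((17/2 - 2) + 38)*(-49))*(-54) - 407807 = ((13/2 + 38)*(-49))*(-54) - 407807 = ((89/2)*(-49))*(-54) - 407807 = -4361/2*(-54) - 407807 = 117747 - 407807 = -290060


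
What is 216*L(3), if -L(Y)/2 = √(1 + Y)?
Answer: -864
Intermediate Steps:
L(Y) = -2*√(1 + Y)
216*L(3) = 216*(-2*√(1 + 3)) = 216*(-2*√4) = 216*(-2*2) = 216*(-4) = -864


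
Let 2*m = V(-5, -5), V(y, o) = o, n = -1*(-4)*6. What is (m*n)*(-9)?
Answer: 540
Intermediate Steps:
n = 24 (n = 4*6 = 24)
m = -5/2 (m = (½)*(-5) = -5/2 ≈ -2.5000)
(m*n)*(-9) = -5/2*24*(-9) = -60*(-9) = 540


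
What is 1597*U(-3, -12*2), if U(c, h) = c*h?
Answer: 114984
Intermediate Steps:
1597*U(-3, -12*2) = 1597*(-(-36)*2) = 1597*(-3*(-24)) = 1597*72 = 114984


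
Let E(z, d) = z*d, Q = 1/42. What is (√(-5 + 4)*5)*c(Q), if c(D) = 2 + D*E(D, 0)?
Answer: 10*I ≈ 10.0*I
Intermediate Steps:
Q = 1/42 ≈ 0.023810
E(z, d) = d*z
c(D) = 2 (c(D) = 2 + D*(0*D) = 2 + D*0 = 2 + 0 = 2)
(√(-5 + 4)*5)*c(Q) = (√(-5 + 4)*5)*2 = (√(-1)*5)*2 = (I*5)*2 = (5*I)*2 = 10*I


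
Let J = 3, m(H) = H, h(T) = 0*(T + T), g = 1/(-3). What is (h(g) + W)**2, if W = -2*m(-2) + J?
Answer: 49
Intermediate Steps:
g = -1/3 ≈ -0.33333
h(T) = 0 (h(T) = 0*(2*T) = 0)
W = 7 (W = -2*(-2) + 3 = 4 + 3 = 7)
(h(g) + W)**2 = (0 + 7)**2 = 7**2 = 49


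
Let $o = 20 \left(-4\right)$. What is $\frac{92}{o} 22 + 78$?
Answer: $\frac{527}{10} \approx 52.7$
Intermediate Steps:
$o = -80$
$\frac{92}{o} 22 + 78 = \frac{92}{-80} \cdot 22 + 78 = 92 \left(- \frac{1}{80}\right) 22 + 78 = \left(- \frac{23}{20}\right) 22 + 78 = - \frac{253}{10} + 78 = \frac{527}{10}$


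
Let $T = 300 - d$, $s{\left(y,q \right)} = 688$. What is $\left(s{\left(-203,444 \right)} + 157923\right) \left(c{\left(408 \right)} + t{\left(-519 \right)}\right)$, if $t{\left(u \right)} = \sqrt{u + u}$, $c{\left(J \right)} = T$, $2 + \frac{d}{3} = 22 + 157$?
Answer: $-36639141 + 158611 i \sqrt{1038} \approx -3.6639 \cdot 10^{7} + 5.1101 \cdot 10^{6} i$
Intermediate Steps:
$d = 531$ ($d = -6 + 3 \left(22 + 157\right) = -6 + 3 \cdot 179 = -6 + 537 = 531$)
$T = -231$ ($T = 300 - 531 = -231$)
$c{\left(J \right)} = -231$
$t{\left(u \right)} = \sqrt{2} \sqrt{u}$ ($t{\left(u \right)} = \sqrt{2 u} = \sqrt{2} \sqrt{u}$)
$\left(s{\left(-203,444 \right)} + 157923\right) \left(c{\left(408 \right)} + t{\left(-519 \right)}\right) = \left(688 + 157923\right) \left(-231 + \sqrt{2} \sqrt{-519}\right) = 158611 \left(-231 + \sqrt{2} i \sqrt{519}\right) = 158611 \left(-231 + i \sqrt{1038}\right) = -36639141 + 158611 i \sqrt{1038}$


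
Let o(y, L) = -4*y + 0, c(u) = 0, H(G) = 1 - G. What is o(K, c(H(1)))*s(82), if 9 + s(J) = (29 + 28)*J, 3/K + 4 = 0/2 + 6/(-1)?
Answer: 5598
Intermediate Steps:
K = -3/10 (K = 3/(-4 + (0/2 + 6/(-1))) = 3/(-4 + (0*(1/2) + 6*(-1))) = 3/(-4 + (0 - 6)) = 3/(-4 - 6) = 3/(-10) = 3*(-1/10) = -3/10 ≈ -0.30000)
o(y, L) = -4*y
s(J) = -9 + 57*J (s(J) = -9 + (29 + 28)*J = -9 + 57*J)
o(K, c(H(1)))*s(82) = (-4*(-3/10))*(-9 + 57*82) = 6*(-9 + 4674)/5 = (6/5)*4665 = 5598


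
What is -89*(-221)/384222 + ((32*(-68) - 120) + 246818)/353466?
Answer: 16817175773/22634902242 ≈ 0.74298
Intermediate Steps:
-89*(-221)/384222 + ((32*(-68) - 120) + 246818)/353466 = 19669*(1/384222) + ((-2176 - 120) + 246818)*(1/353466) = 19669/384222 + (-2296 + 246818)*(1/353466) = 19669/384222 + 244522*(1/353466) = 19669/384222 + 122261/176733 = 16817175773/22634902242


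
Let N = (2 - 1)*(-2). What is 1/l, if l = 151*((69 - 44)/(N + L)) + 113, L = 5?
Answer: 3/4114 ≈ 0.00072922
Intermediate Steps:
N = -2 (N = 1*(-2) = -2)
l = 4114/3 (l = 151*((69 - 44)/(-2 + 5)) + 113 = 151*(25/3) + 113 = 3775/3 + 113 = 4114/3 ≈ 1371.3)
1/l = 1/(4114/3) = 3/4114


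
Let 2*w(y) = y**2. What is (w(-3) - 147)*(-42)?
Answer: 5985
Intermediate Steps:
w(y) = y**2/2
(w(-3) - 147)*(-42) = ((1/2)*(-3)**2 - 147)*(-42) = ((1/2)*9 - 147)*(-42) = (9/2 - 147)*(-42) = -285/2*(-42) = 5985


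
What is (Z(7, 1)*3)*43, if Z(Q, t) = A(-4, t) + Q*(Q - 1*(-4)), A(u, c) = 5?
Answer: 10578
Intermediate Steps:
Z(Q, t) = 5 + Q*(4 + Q) (Z(Q, t) = 5 + Q*(Q - 1*(-4)) = 5 + Q*(Q + 4) = 5 + Q*(4 + Q))
(Z(7, 1)*3)*43 = ((5 + 7² + 4*7)*3)*43 = ((5 + 49 + 28)*3)*43 = (82*3)*43 = 246*43 = 10578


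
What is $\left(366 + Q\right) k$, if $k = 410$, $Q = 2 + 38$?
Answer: $166460$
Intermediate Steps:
$Q = 40$
$\left(366 + Q\right) k = \left(366 + 40\right) 410 = 406 \cdot 410 = 166460$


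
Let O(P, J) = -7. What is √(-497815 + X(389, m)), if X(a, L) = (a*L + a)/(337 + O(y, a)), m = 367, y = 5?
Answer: I*√13541203335/165 ≈ 705.25*I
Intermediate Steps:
X(a, L) = a/330 + L*a/330 (X(a, L) = (a*L + a)/(337 - 7) = (L*a + a)/330 = (a + L*a)*(1/330) = a/330 + L*a/330)
√(-497815 + X(389, m)) = √(-497815 + (1/330)*389*(1 + 367)) = √(-497815 + (1/330)*389*368) = √(-497815 + 71576/165) = √(-82067899/165) = I*√13541203335/165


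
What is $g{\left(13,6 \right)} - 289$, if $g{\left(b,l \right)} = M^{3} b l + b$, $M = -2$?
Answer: $-900$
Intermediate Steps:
$g{\left(b,l \right)} = b - 8 b l$ ($g{\left(b,l \right)} = \left(-2\right)^{3} b l + b = - 8 b l + b = b - 8 b l$)
$g{\left(13,6 \right)} - 289 = 13 \left(1 - 48\right) - 289 = 13 \left(-47\right) - 289 = -611 - 289 = -900$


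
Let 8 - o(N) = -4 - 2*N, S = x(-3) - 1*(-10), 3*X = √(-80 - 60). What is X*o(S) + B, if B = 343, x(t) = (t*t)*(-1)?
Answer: 343 + 28*I*√35/3 ≈ 343.0 + 55.217*I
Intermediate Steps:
x(t) = -t² (x(t) = t²*(-1) = -t²)
X = 2*I*√35/3 (X = √(-80 - 60)/3 = √(-140)/3 = (2*I*√35)/3 = 2*I*√35/3 ≈ 3.9441*I)
S = 1 (S = -1*(-3)² - 1*(-10) = -1*9 + 10 = -9 + 10 = 1)
o(N) = 12 + 2*N (o(N) = 8 - (-4 - 2*N) = 8 + (4 + 2*N) = 12 + 2*N)
X*o(S) + B = (2*I*√35/3)*(12 + 2*1) + 343 = (2*I*√35/3)*(12 + 2) + 343 = (2*I*√35/3)*14 + 343 = 28*I*√35/3 + 343 = 343 + 28*I*√35/3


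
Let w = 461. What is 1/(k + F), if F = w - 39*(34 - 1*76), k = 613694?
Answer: 1/615793 ≈ 1.6239e-6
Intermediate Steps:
F = 2099 (F = 461 - 39*(34 - 1*76) = 461 - 39*(34 - 76) = 461 - 39*(-42) = 461 + 1638 = 2099)
1/(k + F) = 1/(613694 + 2099) = 1/615793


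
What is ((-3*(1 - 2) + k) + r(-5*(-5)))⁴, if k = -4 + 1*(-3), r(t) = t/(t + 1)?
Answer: 38950081/456976 ≈ 85.234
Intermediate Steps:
r(t) = t/(1 + t)
k = -7 (k = -4 - 3 = -7)
((-3*(1 - 2) + k) + r(-5*(-5)))⁴ = ((-3*(1 - 2) - 7) + (-5*(-5))/(1 - 5*(-5)))⁴ = ((-3*(-1) - 7) + 25/(1 + 25))⁴ = ((3 - 7) + 25/26)⁴ = (-4 + 25*(1/26))⁴ = (-4 + 25/26)⁴ = (-79/26)⁴ = 38950081/456976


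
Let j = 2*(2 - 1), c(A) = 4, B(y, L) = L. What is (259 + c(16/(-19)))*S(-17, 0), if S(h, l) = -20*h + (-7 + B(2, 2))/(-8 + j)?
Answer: 537835/6 ≈ 89639.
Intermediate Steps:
j = 2 (j = 2*1 = 2)
S(h, l) = ⅚ - 20*h (S(h, l) = -20*h + (-7 + 2)/(-8 + 2) = -20*h - 5/(-6) = -20*h - 5*(-⅙) = -20*h + ⅚ = ⅚ - 20*h)
(259 + c(16/(-19)))*S(-17, 0) = (259 + 4)*(⅚ - 20*(-17)) = 263*(⅚ + 340) = 263*(2045/6) = 537835/6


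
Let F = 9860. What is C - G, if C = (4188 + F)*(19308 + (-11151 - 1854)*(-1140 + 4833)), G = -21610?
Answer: -674418567926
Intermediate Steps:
C = -674418589536 (C = (4188 + 9860)*(19308 + (-11151 - 1854)*(-1140 + 4833)) = 14048*(19308 - 13005*3693) = 14048*(19308 - 48027465) = 14048*(-48008157) = -674418589536)
C - G = -674418589536 - 1*(-21610) = -674418589536 + 21610 = -674418567926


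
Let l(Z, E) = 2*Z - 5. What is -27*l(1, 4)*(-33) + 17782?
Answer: 15109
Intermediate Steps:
l(Z, E) = -5 + 2*Z
-27*l(1, 4)*(-33) + 17782 = -27*(-5 + 2*1)*(-33) + 17782 = -27*(-5 + 2)*(-33) + 17782 = -27*(-3)*(-33) + 17782 = 81*(-33) + 17782 = -2673 + 17782 = 15109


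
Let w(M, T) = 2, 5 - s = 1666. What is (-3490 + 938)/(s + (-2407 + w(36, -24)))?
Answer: 1276/2033 ≈ 0.62764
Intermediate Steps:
s = -1661 (s = 5 - 1*1666 = 5 - 1666 = -1661)
(-3490 + 938)/(s + (-2407 + w(36, -24))) = (-3490 + 938)/(-1661 + (-2407 + 2)) = -2552/(-1661 - 2405) = -2552/(-4066) = -2552*(-1/4066) = 1276/2033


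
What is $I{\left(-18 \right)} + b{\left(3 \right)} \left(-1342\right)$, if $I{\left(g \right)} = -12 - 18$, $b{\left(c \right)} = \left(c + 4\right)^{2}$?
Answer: $-65788$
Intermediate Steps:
$b{\left(c \right)} = \left(4 + c\right)^{2}$
$I{\left(g \right)} = -30$
$I{\left(-18 \right)} + b{\left(3 \right)} \left(-1342\right) = -30 + \left(4 + 3\right)^{2} \left(-1342\right) = -30 + 7^{2} \left(-1342\right) = -30 + 49 \left(-1342\right) = -30 - 65758 = -65788$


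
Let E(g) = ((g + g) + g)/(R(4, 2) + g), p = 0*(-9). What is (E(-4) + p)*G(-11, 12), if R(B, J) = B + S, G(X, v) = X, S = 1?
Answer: 132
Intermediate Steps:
R(B, J) = 1 + B (R(B, J) = B + 1 = 1 + B)
p = 0
E(g) = 3*g/(5 + g) (E(g) = ((g + g) + g)/((1 + 4) + g) = (2*g + g)/(5 + g) = (3*g)/(5 + g) = 3*g/(5 + g))
(E(-4) + p)*G(-11, 12) = (3*(-4)/(5 - 4) + 0)*(-11) = (3*(-4)/1 + 0)*(-11) = (3*(-4)*1 + 0)*(-11) = (-12 + 0)*(-11) = -12*(-11) = 132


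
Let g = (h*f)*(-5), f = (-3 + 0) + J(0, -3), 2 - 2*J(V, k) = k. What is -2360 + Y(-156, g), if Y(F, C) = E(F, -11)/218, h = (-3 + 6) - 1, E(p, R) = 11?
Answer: -514469/218 ≈ -2359.9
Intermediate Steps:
J(V, k) = 1 - k/2
h = 2 (h = 3 - 1 = 2)
f = -½ (f = (-3 + 0) + (1 - ½*(-3)) = -3 + (1 + 3/2) = -3 + 5/2 = -½ ≈ -0.50000)
g = 5 (g = (2*(-½))*(-5) = -1*(-5) = 5)
Y(F, C) = 11/218
-2360 + Y(-156, g) = -2360 + 11/218 = -514469/218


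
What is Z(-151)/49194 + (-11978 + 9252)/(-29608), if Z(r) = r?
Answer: 32408009/364133988 ≈ 0.089000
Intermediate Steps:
Z(-151)/49194 + (-11978 + 9252)/(-29608) = -151/49194 + (-11978 + 9252)/(-29608) = -151*1/49194 - 2726*(-1/29608) = -151/49194 + 1363/14804 = 32408009/364133988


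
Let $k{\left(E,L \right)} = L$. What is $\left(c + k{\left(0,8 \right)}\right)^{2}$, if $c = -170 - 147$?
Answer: $95481$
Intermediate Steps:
$c = -317$ ($c = -170 - 147 = -317$)
$\left(c + k{\left(0,8 \right)}\right)^{2} = \left(-317 + 8\right)^{2} = \left(-309\right)^{2} = 95481$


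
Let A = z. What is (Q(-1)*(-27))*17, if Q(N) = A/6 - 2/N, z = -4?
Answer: -612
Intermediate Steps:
A = -4
Q(N) = -⅔ - 2/N (Q(N) = -4/6 - 2/N = -4*⅙ - 2/N = -⅔ - 2/N)
(Q(-1)*(-27))*17 = ((-⅔ - 2/(-1))*(-27))*17 = ((-⅔ - 2*(-1))*(-27))*17 = ((-⅔ + 2)*(-27))*17 = ((4/3)*(-27))*17 = -36*17 = -612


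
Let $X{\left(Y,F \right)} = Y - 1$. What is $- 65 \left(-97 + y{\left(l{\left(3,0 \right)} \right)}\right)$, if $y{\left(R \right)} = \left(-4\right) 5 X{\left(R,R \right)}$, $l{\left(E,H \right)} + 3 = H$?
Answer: $1105$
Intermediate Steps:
$X{\left(Y,F \right)} = -1 + Y$
$l{\left(E,H \right)} = -3 + H$
$y{\left(R \right)} = 20 - 20 R$ ($y{\left(R \right)} = \left(-4\right) 5 \left(-1 + R\right) = - 20 \left(-1 + R\right) = 20 - 20 R$)
$- 65 \left(-97 + y{\left(l{\left(3,0 \right)} \right)}\right) = - 65 \left(-97 - \left(-20 + 20 \left(-3 + 0\right)\right)\right) = - 65 \left(-97 + \left(20 - -60\right)\right) = - 65 \left(-97 + \left(20 + 60\right)\right) = - 65 \left(-97 + 80\right) = \left(-65\right) \left(-17\right) = 1105$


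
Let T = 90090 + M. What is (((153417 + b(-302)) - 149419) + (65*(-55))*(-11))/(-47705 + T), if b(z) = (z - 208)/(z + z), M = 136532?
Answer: 4361267/18010978 ≈ 0.24214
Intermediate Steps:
T = 226622 (T = 90090 + 136532 = 226622)
b(z) = (-208 + z)/(2*z) (b(z) = (-208 + z)/((2*z)) = (-208 + z)*(1/(2*z)) = (-208 + z)/(2*z))
(((153417 + b(-302)) - 149419) + (65*(-55))*(-11))/(-47705 + T) = (((153417 + (1/2)*(-208 - 302)/(-302)) - 149419) + (65*(-55))*(-11))/(-47705 + 226622) = (((153417 + (1/2)*(-1/302)*(-510)) - 149419) - 3575*(-11))/178917 = (((153417 + 255/302) - 149419) + 39325)*(1/178917) = ((46332189/302 - 149419) + 39325)*(1/178917) = (1207651/302 + 39325)*(1/178917) = (13083801/302)*(1/178917) = 4361267/18010978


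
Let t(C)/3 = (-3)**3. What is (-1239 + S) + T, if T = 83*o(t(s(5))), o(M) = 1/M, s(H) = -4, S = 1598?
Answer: 28996/81 ≈ 357.98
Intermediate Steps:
t(C) = -81 (t(C) = 3*(-3)**3 = 3*(-27) = -81)
o(M) = 1/M
T = -83/81 (T = 83/(-81) = 83*(-1/81) = -83/81 ≈ -1.0247)
(-1239 + S) + T = (-1239 + 1598) - 83/81 = 359 - 83/81 = 28996/81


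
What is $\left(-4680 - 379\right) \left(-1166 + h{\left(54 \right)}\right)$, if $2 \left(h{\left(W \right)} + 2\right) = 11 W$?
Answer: $4406389$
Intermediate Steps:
$h{\left(W \right)} = -2 + \frac{11 W}{2}$
$\left(-4680 - 379\right) \left(-1166 + h{\left(54 \right)}\right) = \left(-4680 - 379\right) \left(-1166 + \left(-2 + \frac{11}{2} \cdot 54\right)\right) = - 5059 \left(-1166 + \left(-2 + 297\right)\right) = - 5059 \left(-1166 + 295\right) = \left(-5059\right) \left(-871\right) = 4406389$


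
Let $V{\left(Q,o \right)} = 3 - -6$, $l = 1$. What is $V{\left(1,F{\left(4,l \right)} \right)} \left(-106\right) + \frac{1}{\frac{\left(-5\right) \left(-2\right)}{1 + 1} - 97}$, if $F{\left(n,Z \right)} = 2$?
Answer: $- \frac{87769}{92} \approx -954.01$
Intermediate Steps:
$V{\left(Q,o \right)} = 9$ ($V{\left(Q,o \right)} = 3 + 6 = 9$)
$V{\left(1,F{\left(4,l \right)} \right)} \left(-106\right) + \frac{1}{\frac{\left(-5\right) \left(-2\right)}{1 + 1} - 97} = 9 \left(-106\right) + \frac{1}{\frac{\left(-5\right) \left(-2\right)}{1 + 1} - 97} = -954 + \frac{1}{\frac{10}{2} - 97} = -954 + \frac{1}{10 \cdot \frac{1}{2} - 97} = -954 + \frac{1}{5 - 97} = -954 + \frac{1}{-92} = -954 - \frac{1}{92} = - \frac{87769}{92}$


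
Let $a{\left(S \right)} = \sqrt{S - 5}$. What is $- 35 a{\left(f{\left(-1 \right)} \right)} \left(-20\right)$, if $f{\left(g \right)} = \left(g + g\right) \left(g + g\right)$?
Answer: $700 i \approx 700.0 i$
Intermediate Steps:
$f{\left(g \right)} = 4 g^{2}$ ($f{\left(g \right)} = 2 g 2 g = 4 g^{2}$)
$a{\left(S \right)} = \sqrt{-5 + S}$
$- 35 a{\left(f{\left(-1 \right)} \right)} \left(-20\right) = - 35 \sqrt{-5 + 4 \left(-1\right)^{2}} \left(-20\right) = - 35 \sqrt{-5 + 4 \cdot 1} \left(-20\right) = - 35 \sqrt{-5 + 4} \left(-20\right) = - 35 \sqrt{-1} \left(-20\right) = - 35 i \left(-20\right) = 700 i$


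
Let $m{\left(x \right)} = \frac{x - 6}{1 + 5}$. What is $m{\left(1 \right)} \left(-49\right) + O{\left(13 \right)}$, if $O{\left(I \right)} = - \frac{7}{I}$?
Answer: $\frac{3143}{78} \approx 40.295$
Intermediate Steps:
$m{\left(x \right)} = -1 + \frac{x}{6}$ ($m{\left(x \right)} = \frac{-6 + x}{6} = \left(-6 + x\right) \frac{1}{6} = -1 + \frac{x}{6}$)
$m{\left(1 \right)} \left(-49\right) + O{\left(13 \right)} = \left(-1 + \frac{1}{6} \cdot 1\right) \left(-49\right) - \frac{7}{13} = \left(-1 + \frac{1}{6}\right) \left(-49\right) - \frac{7}{13} = \left(- \frac{5}{6}\right) \left(-49\right) - \frac{7}{13} = \frac{245}{6} - \frac{7}{13} = \frac{3143}{78}$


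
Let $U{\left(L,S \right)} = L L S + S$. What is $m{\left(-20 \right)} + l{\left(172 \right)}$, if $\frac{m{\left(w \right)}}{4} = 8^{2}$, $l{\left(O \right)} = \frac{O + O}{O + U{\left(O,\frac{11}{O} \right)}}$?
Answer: $\frac{90944032}{355019} \approx 256.17$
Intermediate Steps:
$U{\left(L,S \right)} = S + S L^{2}$ ($U{\left(L,S \right)} = L^{2} S + S = S L^{2} + S = S + S L^{2}$)
$l{\left(O \right)} = \frac{2 O}{O + \frac{11 \left(1 + O^{2}\right)}{O}}$ ($l{\left(O \right)} = \frac{O + O}{O + \frac{11}{O} \left(1 + O^{2}\right)} = \frac{2 O}{O + \frac{11 \left(1 + O^{2}\right)}{O}}$)
$m{\left(w \right)} = 256$ ($m{\left(w \right)} = 4 \cdot 8^{2} = 4 \cdot 64 = 256$)
$m{\left(-20 \right)} + l{\left(172 \right)} = 256 + \frac{2 \cdot 172^{2}}{11 + 12 \cdot 172^{2}} = 256 + 2 \cdot 29584 \frac{1}{11 + 12 \cdot 29584} = 256 + 2 \cdot 29584 \frac{1}{11 + 355008} = 256 + 2 \cdot 29584 \cdot \frac{1}{355019} = 256 + \frac{59168}{355019} = \frac{90944032}{355019}$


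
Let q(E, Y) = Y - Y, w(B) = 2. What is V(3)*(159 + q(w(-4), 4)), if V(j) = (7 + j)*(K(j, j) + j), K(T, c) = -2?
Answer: 1590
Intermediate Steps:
q(E, Y) = 0
V(j) = (-2 + j)*(7 + j) (V(j) = (7 + j)*(-2 + j) = (-2 + j)*(7 + j))
V(3)*(159 + q(w(-4), 4)) = (-14 + 3² + 5*3)*(159 + 0) = (-14 + 9 + 15)*159 = 10*159 = 1590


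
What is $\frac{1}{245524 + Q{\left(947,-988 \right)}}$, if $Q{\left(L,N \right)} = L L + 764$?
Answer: $\frac{1}{1143097} \approx 8.7482 \cdot 10^{-7}$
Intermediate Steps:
$Q{\left(L,N \right)} = 764 + L^{2}$ ($Q{\left(L,N \right)} = L^{2} + 764 = 764 + L^{2}$)
$\frac{1}{245524 + Q{\left(947,-988 \right)}} = \frac{1}{245524 + \left(764 + 947^{2}\right)} = \frac{1}{245524 + \left(764 + 896809\right)} = \frac{1}{245524 + 897573} = \frac{1}{1143097}$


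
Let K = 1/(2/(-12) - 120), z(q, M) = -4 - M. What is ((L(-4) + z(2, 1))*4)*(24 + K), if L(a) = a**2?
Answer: 761112/721 ≈ 1055.6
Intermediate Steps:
K = -6/721 (K = 1/(2*(-1/12) - 120) = 1/(-1/6 - 120) = 1/(-721/6) = -6/721 ≈ -0.0083218)
((L(-4) + z(2, 1))*4)*(24 + K) = (((-4)**2 + (-4 - 1*1))*4)*(24 - 6/721) = ((16 + (-4 - 1))*4)*(17298/721) = ((16 - 5)*4)*(17298/721) = (11*4)*(17298/721) = 44*(17298/721) = 761112/721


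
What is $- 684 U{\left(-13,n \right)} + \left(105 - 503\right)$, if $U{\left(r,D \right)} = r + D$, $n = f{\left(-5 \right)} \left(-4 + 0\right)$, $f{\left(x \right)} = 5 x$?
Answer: $-59906$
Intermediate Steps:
$n = 100$ ($n = 5 \left(-5\right) \left(-4 + 0\right) = \left(-25\right) \left(-4\right) = 100$)
$U{\left(r,D \right)} = D + r$
$- 684 U{\left(-13,n \right)} + \left(105 - 503\right) = - 684 \left(100 - 13\right) + \left(105 - 503\right) = \left(-684\right) 87 - 398 = -59508 - 398 = -59906$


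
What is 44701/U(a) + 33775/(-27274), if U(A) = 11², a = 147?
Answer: 1215088299/3300154 ≈ 368.19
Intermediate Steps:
U(A) = 121
44701/U(a) + 33775/(-27274) = 44701/121 + 33775/(-27274) = 44701*(1/121) + 33775*(-1/27274) = 44701/121 - 33775/27274 = 1215088299/3300154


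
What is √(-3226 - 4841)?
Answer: I*√8067 ≈ 89.817*I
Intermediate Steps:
√(-3226 - 4841) = √(-8067) = I*√8067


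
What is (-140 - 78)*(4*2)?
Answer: -1744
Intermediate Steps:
(-140 - 78)*(4*2) = -218*8 = -1744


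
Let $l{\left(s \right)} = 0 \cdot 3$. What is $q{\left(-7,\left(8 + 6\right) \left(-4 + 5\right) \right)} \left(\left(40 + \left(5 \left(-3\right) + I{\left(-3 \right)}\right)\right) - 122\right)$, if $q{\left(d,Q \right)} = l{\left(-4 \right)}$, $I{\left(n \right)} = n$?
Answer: $0$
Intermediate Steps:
$l{\left(s \right)} = 0$
$q{\left(d,Q \right)} = 0$
$q{\left(-7,\left(8 + 6\right) \left(-4 + 5\right) \right)} \left(\left(40 + \left(5 \left(-3\right) + I{\left(-3 \right)}\right)\right) - 122\right) = 0 \left(\left(40 + \left(5 \left(-3\right) - 3\right)\right) - 122\right) = 0 \left(\left(40 - 18\right) - 122\right) = 0 \left(22 - 122\right) = 0 \left(-100\right) = 0$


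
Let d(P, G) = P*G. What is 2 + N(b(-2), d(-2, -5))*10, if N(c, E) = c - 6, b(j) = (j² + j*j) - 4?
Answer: -18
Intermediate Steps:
d(P, G) = G*P
b(j) = -4 + 2*j² (b(j) = (j² + j²) - 4 = 2*j² - 4 = -4 + 2*j²)
N(c, E) = -6 + c (N(c, E) = c - 1*6 = c - 6 = -6 + c)
2 + N(b(-2), d(-2, -5))*10 = 2 + (-6 + (-4 + 2*(-2)²))*10 = 2 + (-6 + (-4 + 2*4))*10 = 2 + (-6 + (-4 + 8))*10 = 2 + (-6 + 4)*10 = 2 - 2*10 = 2 - 20 = -18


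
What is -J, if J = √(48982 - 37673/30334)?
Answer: -√45069720743210/30334 ≈ -221.32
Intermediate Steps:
J = √45069720743210/30334 (J = √(48982 - 37673*1/30334) = √(48982 - 37673/30334) = √(1485782315/30334) = √45069720743210/30334 ≈ 221.32)
-J = -√45069720743210/30334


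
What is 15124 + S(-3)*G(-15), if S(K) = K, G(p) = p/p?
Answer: 15121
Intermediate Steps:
G(p) = 1
15124 + S(-3)*G(-15) = 15124 - 3*1 = 15124 - 3 = 15121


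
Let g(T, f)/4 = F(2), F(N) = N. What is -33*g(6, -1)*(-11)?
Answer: 2904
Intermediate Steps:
g(T, f) = 8 (g(T, f) = 4*2 = 8)
-33*g(6, -1)*(-11) = -33*8*(-11) = -264*(-11) = 2904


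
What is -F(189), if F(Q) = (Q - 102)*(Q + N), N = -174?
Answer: -1305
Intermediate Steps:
F(Q) = (-174 + Q)*(-102 + Q) (F(Q) = (Q - 102)*(Q - 174) = (-102 + Q)*(-174 + Q) = (-174 + Q)*(-102 + Q))
-F(189) = -(17748 + 189**2 - 276*189) = -(17748 + 35721 - 52164) = -1*1305 = -1305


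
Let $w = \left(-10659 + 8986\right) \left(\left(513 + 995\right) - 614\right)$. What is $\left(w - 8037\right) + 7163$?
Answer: $-1496536$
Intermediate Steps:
$w = -1495662$ ($w = - 1673 \left(1508 - 614\right) = \left(-1673\right) 894 = -1495662$)
$\left(w - 8037\right) + 7163 = \left(-1495662 - 8037\right) + 7163 = -1503699 + 7163 = -1496536$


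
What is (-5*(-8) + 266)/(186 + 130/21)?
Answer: 3213/2018 ≈ 1.5922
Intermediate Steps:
(-5*(-8) + 266)/(186 + 130/21) = (40 + 266)/(186 + 130*(1/21)) = 306/(186 + 130/21) = 306/(4036/21) = 306*(21/4036) = 3213/2018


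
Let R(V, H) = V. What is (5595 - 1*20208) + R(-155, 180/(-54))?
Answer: -14768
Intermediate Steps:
(5595 - 1*20208) + R(-155, 180/(-54)) = (5595 - 1*20208) - 155 = (5595 - 20208) - 155 = -14613 - 155 = -14768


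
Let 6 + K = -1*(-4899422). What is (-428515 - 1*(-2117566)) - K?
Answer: -3210365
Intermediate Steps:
K = 4899416 (K = -6 - 1*(-4899422) = -6 + 4899422 = 4899416)
(-428515 - 1*(-2117566)) - K = (-428515 - 1*(-2117566)) - 1*4899416 = (-428515 + 2117566) - 4899416 = 1689051 - 4899416 = -3210365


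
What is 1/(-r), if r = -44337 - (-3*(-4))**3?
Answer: 1/46065 ≈ 2.1708e-5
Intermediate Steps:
r = -46065 (r = -44337 - 1*12**3 = -44337 - 1*1728 = -44337 - 1728 = -46065)
1/(-r) = 1/(-1*(-46065)) = 1/46065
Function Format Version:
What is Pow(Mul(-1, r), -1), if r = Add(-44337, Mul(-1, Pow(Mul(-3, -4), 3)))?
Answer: Rational(1, 46065) ≈ 2.1708e-5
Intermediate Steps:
r = -46065 (r = Add(-44337, Mul(-1, Pow(12, 3))) = Add(-44337, Mul(-1, 1728)) = Add(-44337, -1728) = -46065)
Pow(Mul(-1, r), -1) = Pow(Mul(-1, -46065), -1) = Pow(46065, -1) = Rational(1, 46065)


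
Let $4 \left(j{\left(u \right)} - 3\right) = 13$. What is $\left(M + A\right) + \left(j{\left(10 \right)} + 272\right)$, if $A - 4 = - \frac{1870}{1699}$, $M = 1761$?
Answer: $\frac{13878447}{6796} \approx 2042.1$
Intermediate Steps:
$j{\left(u \right)} = \frac{25}{4}$ ($j{\left(u \right)} = 3 + \frac{1}{4} \cdot 13 = 3 + \frac{13}{4} = \frac{25}{4}$)
$A = \frac{4926}{1699}$ ($A = 4 - \frac{1870}{1699} = \frac{4926}{1699} \approx 2.8994$)
$\left(M + A\right) + \left(j{\left(10 \right)} + 272\right) = \left(1761 + \frac{4926}{1699}\right) + \left(\frac{25}{4} + 272\right) = \frac{2996865}{1699} + \frac{1113}{4} = \frac{13878447}{6796}$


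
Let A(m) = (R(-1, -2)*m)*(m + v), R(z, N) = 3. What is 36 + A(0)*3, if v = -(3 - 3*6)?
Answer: 36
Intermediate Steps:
v = 15 (v = -(3 - 18) = -1*(-15) = 15)
A(m) = 3*m*(15 + m) (A(m) = (3*m)*(m + 15) = (3*m)*(15 + m) = 3*m*(15 + m))
36 + A(0)*3 = 36 + (3*0*(15 + 0))*3 = 36 + (3*0*15)*3 = 36 + 0*3 = 36 + 0 = 36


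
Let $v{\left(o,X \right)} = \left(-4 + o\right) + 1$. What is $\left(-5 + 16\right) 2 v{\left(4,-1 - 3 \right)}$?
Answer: $22$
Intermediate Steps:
$v{\left(o,X \right)} = -3 + o$
$\left(-5 + 16\right) 2 v{\left(4,-1 - 3 \right)} = \left(-5 + 16\right) 2 \left(-3 + 4\right) = 11 \cdot 2 \cdot 1 = 22 \cdot 1 = 22$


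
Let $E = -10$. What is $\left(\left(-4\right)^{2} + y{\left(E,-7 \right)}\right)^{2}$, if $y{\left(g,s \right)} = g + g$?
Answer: $16$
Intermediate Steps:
$y{\left(g,s \right)} = 2 g$
$\left(\left(-4\right)^{2} + y{\left(E,-7 \right)}\right)^{2} = \left(\left(-4\right)^{2} + 2 \left(-10\right)\right)^{2} = \left(16 - 20\right)^{2} = \left(-4\right)^{2} = 16$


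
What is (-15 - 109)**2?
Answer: 15376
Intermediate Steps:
(-15 - 109)**2 = (-124)**2 = 15376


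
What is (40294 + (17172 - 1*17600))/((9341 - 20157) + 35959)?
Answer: 39866/25143 ≈ 1.5856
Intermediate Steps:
(40294 + (17172 - 1*17600))/((9341 - 20157) + 35959) = (40294 + (17172 - 17600))/(-10816 + 35959) = (40294 - 428)/25143 = 39866*(1/25143) = 39866/25143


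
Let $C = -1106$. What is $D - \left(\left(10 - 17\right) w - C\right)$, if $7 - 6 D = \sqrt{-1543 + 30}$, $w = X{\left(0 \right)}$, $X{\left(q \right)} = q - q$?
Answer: $- \frac{6629}{6} - \frac{i \sqrt{1513}}{6} \approx -1104.8 - 6.4829 i$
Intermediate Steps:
$X{\left(q \right)} = 0$
$w = 0$
$D = \frac{7}{6} - \frac{i \sqrt{1513}}{6}$ ($D = \frac{7}{6} - \frac{\sqrt{-1543 + 30}}{6} = \frac{7}{6} - \frac{\sqrt{-1513}}{6} = \frac{7}{6} - \frac{i \sqrt{1513}}{6} \approx 1.1667 - 6.4829 i$)
$D - \left(\left(10 - 17\right) w - C\right) = \left(\frac{7}{6} - \frac{i \sqrt{1513}}{6}\right) - \left(\left(10 - 17\right) 0 - -1106\right) = \left(\frac{7}{6} - \frac{i \sqrt{1513}}{6}\right) - \left(\left(-7\right) 0 + 1106\right) = \left(\frac{7}{6} - \frac{i \sqrt{1513}}{6}\right) - \left(0 + 1106\right) = \left(\frac{7}{6} - \frac{i \sqrt{1513}}{6}\right) - 1106 = - \frac{6629}{6} - \frac{i \sqrt{1513}}{6}$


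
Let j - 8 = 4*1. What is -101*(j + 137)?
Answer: -15049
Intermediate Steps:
j = 12 (j = 8 + 4*1 = 8 + 4 = 12)
-101*(j + 137) = -101*(12 + 137) = -101*149 = -15049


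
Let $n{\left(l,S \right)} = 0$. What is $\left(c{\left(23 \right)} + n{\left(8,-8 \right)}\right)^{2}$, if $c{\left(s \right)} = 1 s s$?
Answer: $279841$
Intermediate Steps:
$c{\left(s \right)} = s^{2}$ ($c{\left(s \right)} = 1 s^{2} = s^{2}$)
$\left(c{\left(23 \right)} + n{\left(8,-8 \right)}\right)^{2} = \left(23^{2} + 0\right)^{2} = \left(529 + 0\right)^{2} = 529^{2} = 279841$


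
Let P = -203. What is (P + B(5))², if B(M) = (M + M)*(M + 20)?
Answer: 2209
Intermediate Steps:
B(M) = 2*M*(20 + M) (B(M) = (2*M)*(20 + M) = 2*M*(20 + M))
(P + B(5))² = (-203 + 2*5*(20 + 5))² = (-203 + 2*5*25)² = (-203 + 250)² = 47² = 2209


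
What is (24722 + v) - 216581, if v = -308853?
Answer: -500712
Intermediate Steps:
(24722 + v) - 216581 = (24722 - 308853) - 216581 = -284131 - 216581 = -500712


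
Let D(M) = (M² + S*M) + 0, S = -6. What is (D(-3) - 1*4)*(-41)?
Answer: -943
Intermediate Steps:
D(M) = M² - 6*M (D(M) = (M² - 6*M) + 0 = M² - 6*M)
(D(-3) - 1*4)*(-41) = (-3*(-6 - 3) - 1*4)*(-41) = (-3*(-9) - 4)*(-41) = (27 - 4)*(-41) = 23*(-41) = -943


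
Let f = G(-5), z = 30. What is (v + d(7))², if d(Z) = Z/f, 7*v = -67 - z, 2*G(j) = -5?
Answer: 339889/1225 ≈ 277.46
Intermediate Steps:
G(j) = -5/2 (G(j) = (½)*(-5) = -5/2)
v = -97/7 (v = (-67 - 1*30)/7 = (-67 - 30)/7 = (⅐)*(-97) = -97/7 ≈ -13.857)
f = -5/2 ≈ -2.5000
d(Z) = -2*Z/5 (d(Z) = Z/(-5/2) = Z*(-⅖) = -2*Z/5)
(v + d(7))² = (-97/7 - ⅖*7)² = (-97/7 - 14/5)² = (-583/35)² = 339889/1225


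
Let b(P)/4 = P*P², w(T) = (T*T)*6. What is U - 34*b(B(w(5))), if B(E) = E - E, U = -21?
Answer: -21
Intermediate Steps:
w(T) = 6*T² (w(T) = T²*6 = 6*T²)
B(E) = 0
b(P) = 4*P³ (b(P) = 4*(P*P²) = 4*P³)
U - 34*b(B(w(5))) = -21 - 136*0³ = -21 - 136*0 = -21 - 34*0 = -21 + 0 = -21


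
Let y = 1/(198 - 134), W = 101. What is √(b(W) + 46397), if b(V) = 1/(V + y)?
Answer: √1939219865085/6465 ≈ 215.40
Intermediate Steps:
y = 1/64 ≈ 0.015625
b(V) = 1/(1/64 + V) (b(V) = 1/(V + 1/64) = 1/(1/64 + V))
√(b(W) + 46397) = √(64/(1 + 64*101) + 46397) = √(64/(1 + 6464) + 46397) = √(64/6465 + 46397) = √(299956669/6465) = √1939219865085/6465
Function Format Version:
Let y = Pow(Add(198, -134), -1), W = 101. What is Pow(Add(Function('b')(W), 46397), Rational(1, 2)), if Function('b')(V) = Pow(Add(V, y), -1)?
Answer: Mul(Rational(1, 6465), Pow(1939219865085, Rational(1, 2))) ≈ 215.40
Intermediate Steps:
y = Rational(1, 64) (y = Pow(64, -1) = Rational(1, 64) ≈ 0.015625)
Function('b')(V) = Pow(Add(Rational(1, 64), V), -1) (Function('b')(V) = Pow(Add(V, Rational(1, 64)), -1) = Pow(Add(Rational(1, 64), V), -1))
Pow(Add(Function('b')(W), 46397), Rational(1, 2)) = Pow(Add(Mul(64, Pow(Add(1, Mul(64, 101)), -1)), 46397), Rational(1, 2)) = Pow(Add(Mul(64, Pow(Add(1, 6464), -1)), 46397), Rational(1, 2)) = Pow(Add(Mul(64, Pow(6465, -1)), 46397), Rational(1, 2)) = Pow(Add(Mul(64, Rational(1, 6465)), 46397), Rational(1, 2)) = Pow(Add(Rational(64, 6465), 46397), Rational(1, 2)) = Pow(Rational(299956669, 6465), Rational(1, 2)) = Mul(Rational(1, 6465), Pow(1939219865085, Rational(1, 2)))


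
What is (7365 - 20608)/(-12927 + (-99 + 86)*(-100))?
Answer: 13243/11627 ≈ 1.1390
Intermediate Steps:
(7365 - 20608)/(-12927 + (-99 + 86)*(-100)) = -13243/(-12927 - 13*(-100)) = -13243/(-12927 + 1300) = -13243/(-11627) = -13243*(-1/11627) = 13243/11627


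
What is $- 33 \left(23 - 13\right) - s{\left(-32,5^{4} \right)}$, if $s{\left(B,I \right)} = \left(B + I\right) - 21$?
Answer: $-902$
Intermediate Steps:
$s{\left(B,I \right)} = -21 + B + I$
$- 33 \left(23 - 13\right) - s{\left(-32,5^{4} \right)} = - 33 \left(23 - 13\right) - \left(-21 - 32 + 5^{4}\right) = \left(-33\right) 10 - \left(-21 - 32 + 625\right) = -330 - 572 = -902$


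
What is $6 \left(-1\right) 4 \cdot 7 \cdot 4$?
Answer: $-672$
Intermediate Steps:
$6 \left(-1\right) 4 \cdot 7 \cdot 4 = \left(-6\right) 4 \cdot 7 \cdot 4 = \left(-24\right) 7 \cdot 4 = \left(-168\right) 4 = -672$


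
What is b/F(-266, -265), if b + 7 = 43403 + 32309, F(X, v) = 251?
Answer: 75705/251 ≈ 301.61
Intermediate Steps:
b = 75705 (b = -7 + (43403 + 32309) = -7 + 75712 = 75705)
b/F(-266, -265) = 75705/251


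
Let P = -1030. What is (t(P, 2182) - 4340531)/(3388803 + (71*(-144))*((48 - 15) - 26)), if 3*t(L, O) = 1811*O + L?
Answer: -9071021/9951705 ≈ -0.91150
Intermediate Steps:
t(L, O) = L/3 + 1811*O/3 (t(L, O) = (1811*O + L)/3 = (L + 1811*O)/3 = L/3 + 1811*O/3)
(t(P, 2182) - 4340531)/(3388803 + (71*(-144))*((48 - 15) - 26)) = (((1/3)*(-1030) + (1811/3)*2182) - 4340531)/(3388803 + (71*(-144))*((48 - 15) - 26)) = ((-1030/3 + 3951602/3) - 4340531)/(3388803 - 10224*(33 - 26)) = (3950572/3 - 4340531)/(3388803 - 10224*7) = -9071021/(3*(3388803 - 71568)) = -9071021/3/3317235 = -9071021/3*1/3317235 = -9071021/9951705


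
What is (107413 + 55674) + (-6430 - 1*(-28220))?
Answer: 184877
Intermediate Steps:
(107413 + 55674) + (-6430 - 1*(-28220)) = 163087 + (-6430 + 28220) = 163087 + 21790 = 184877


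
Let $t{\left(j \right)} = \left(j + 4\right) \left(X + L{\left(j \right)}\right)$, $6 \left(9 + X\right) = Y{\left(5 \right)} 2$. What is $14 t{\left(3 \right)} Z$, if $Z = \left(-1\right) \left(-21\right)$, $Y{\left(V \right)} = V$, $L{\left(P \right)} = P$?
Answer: $-8918$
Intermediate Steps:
$X = - \frac{22}{3}$ ($X = -9 + \frac{5 \cdot 2}{6} = -9 + \frac{1}{6} \cdot 10 = -9 + \frac{5}{3} = - \frac{22}{3} \approx -7.3333$)
$t{\left(j \right)} = \left(4 + j\right) \left(- \frac{22}{3} + j\right)$ ($t{\left(j \right)} = \left(j + 4\right) \left(- \frac{22}{3} + j\right) = \left(4 + j\right) \left(- \frac{22}{3} + j\right)$)
$Z = 21$
$14 t{\left(3 \right)} Z = 14 \left(- \frac{88}{3} + 3^{2} - 10\right) 21 = 14 \left(- \frac{88}{3} + 9 - 10\right) 21 = 14 \left(- \frac{91}{3}\right) 21 = \left(- \frac{1274}{3}\right) 21 = -8918$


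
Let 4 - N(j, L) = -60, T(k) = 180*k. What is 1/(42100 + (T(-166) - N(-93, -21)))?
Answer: 1/12156 ≈ 8.2264e-5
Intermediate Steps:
N(j, L) = 64 (N(j, L) = 4 - 1*(-60) = 4 + 60 = 64)
1/(42100 + (T(-166) - N(-93, -21))) = 1/(42100 + (180*(-166) - 1*64)) = 1/(42100 + (-29880 - 64)) = 1/(42100 - 29944) = 1/12156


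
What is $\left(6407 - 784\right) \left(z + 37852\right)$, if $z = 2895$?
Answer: $229120381$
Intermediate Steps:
$\left(6407 - 784\right) \left(z + 37852\right) = \left(6407 - 784\right) \left(2895 + 37852\right) = 5623 \cdot 40747 = 229120381$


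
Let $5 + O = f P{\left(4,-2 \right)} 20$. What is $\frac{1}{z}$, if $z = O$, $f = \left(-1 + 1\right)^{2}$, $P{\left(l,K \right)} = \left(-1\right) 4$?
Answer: $- \frac{1}{5} \approx -0.2$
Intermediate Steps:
$P{\left(l,K \right)} = -4$
$f = 0$ ($f = 0^{2} = 0$)
$O = -5$ ($O = -5 + 0 \left(-4\right) 20 = -5 + 0 \cdot 20 = -5 + 0 = -5$)
$z = -5$
$\frac{1}{z} = \frac{1}{-5} = - \frac{1}{5}$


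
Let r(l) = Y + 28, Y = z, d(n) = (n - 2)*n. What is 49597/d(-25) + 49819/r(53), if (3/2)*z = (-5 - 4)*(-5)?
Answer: 36504451/39150 ≈ 932.43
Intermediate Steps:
z = 30 (z = 2*((-5 - 4)*(-5))/3 = 2*(-9*(-5))/3 = (⅔)*45 = 30)
d(n) = n*(-2 + n) (d(n) = (-2 + n)*n = n*(-2 + n))
Y = 30
r(l) = 58 (r(l) = 30 + 28 = 58)
49597/d(-25) + 49819/r(53) = 49597/((-25*(-2 - 25))) + 49819/58 = 49597/((-25*(-27))) + 49819*(1/58) = 49597/675 + 49819/58 = 36504451/39150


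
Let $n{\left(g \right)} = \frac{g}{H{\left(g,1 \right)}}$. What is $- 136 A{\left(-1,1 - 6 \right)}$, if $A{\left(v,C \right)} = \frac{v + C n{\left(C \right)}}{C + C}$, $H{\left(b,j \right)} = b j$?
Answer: $- \frac{408}{5} \approx -81.6$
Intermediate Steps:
$n{\left(g \right)} = 1$ ($n{\left(g \right)} = \frac{g}{g 1} = \frac{g}{g} = 1$)
$A{\left(v,C \right)} = \frac{C + v}{2 C}$ ($A{\left(v,C \right)} = \frac{v + C 1}{C + C} = \frac{v + C}{2 C} = \left(C + v\right) \frac{1}{2 C} = \frac{C + v}{2 C}$)
$- 136 A{\left(-1,1 - 6 \right)} = - 136 \frac{\left(1 - 6\right) - 1}{2 \left(1 - 6\right)} = - 136 \frac{-5 - 1}{2 \left(-5\right)} = - 136 \cdot \frac{1}{2} \left(- \frac{1}{5}\right) \left(-6\right) = \left(-136\right) \frac{3}{5} = - \frac{408}{5}$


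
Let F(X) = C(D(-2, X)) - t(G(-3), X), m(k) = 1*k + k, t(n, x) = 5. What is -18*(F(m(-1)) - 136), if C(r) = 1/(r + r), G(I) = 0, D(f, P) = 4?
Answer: 10143/4 ≈ 2535.8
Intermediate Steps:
m(k) = 2*k (m(k) = k + k = 2*k)
C(r) = 1/(2*r)
F(X) = -39/8 (F(X) = (½)/4 - 1*5 = (½)*(¼) - 5 = ⅛ - 5 = -39/8)
-18*(F(m(-1)) - 136) = -18*(-39/8 - 136) = -18*(-1127/8) = 10143/4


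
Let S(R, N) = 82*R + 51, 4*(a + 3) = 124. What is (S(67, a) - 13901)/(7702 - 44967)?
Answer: 8356/37265 ≈ 0.22423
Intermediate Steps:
a = 28 (a = -3 + (¼)*124 = -3 + 31 = 28)
S(R, N) = 51 + 82*R
(S(67, a) - 13901)/(7702 - 44967) = ((51 + 82*67) - 13901)/(7702 - 44967) = ((51 + 5494) - 13901)/(-37265) = (5545 - 13901)*(-1/37265) = -8356*(-1/37265) = 8356/37265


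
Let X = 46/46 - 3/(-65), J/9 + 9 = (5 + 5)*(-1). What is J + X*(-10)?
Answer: -2359/13 ≈ -181.46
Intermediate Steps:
J = -171 (J = -81 + 9*((5 + 5)*(-1)) = -81 + 9*(10*(-1)) = -81 + 9*(-10) = -81 - 90 = -171)
X = 68/65 (X = 46*(1/46) - 3*(-1/65) = 1 + 3/65 = 68/65 ≈ 1.0462)
J + X*(-10) = -171 + (68/65)*(-10) = -171 - 136/13 = -2359/13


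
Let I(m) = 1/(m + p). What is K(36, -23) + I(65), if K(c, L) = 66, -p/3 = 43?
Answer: 4223/64 ≈ 65.984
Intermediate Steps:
p = -129 (p = -3*43 = -129)
I(m) = 1/(-129 + m) (I(m) = 1/(m - 129) = 1/(-129 + m))
K(36, -23) + I(65) = 66 + 1/(-129 + 65) = 66 + 1/(-64) = 66 - 1/64 = 4223/64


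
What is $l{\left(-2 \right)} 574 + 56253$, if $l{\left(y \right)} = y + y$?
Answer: $53957$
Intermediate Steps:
$l{\left(y \right)} = 2 y$
$l{\left(-2 \right)} 574 + 56253 = 2 \left(-2\right) 574 + 56253 = \left(-4\right) 574 + 56253 = -2296 + 56253 = 53957$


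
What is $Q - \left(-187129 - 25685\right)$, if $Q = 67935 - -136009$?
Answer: $416758$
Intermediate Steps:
$Q = 203944$ ($Q = 67935 + 136009 = 203944$)
$Q - \left(-187129 - 25685\right) = 203944 - \left(-187129 - 25685\right) = 203944 - -212814 = 203944 + 212814 = 416758$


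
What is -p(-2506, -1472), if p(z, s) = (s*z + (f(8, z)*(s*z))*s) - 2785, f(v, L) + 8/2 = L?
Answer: -13629205053087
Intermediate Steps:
f(v, L) = -4 + L
p(z, s) = -2785 + s*z + z*s**2*(-4 + z) (p(z, s) = (s*z + ((-4 + z)*(s*z))*s) - 2785 = (s*z + (s*z*(-4 + z))*s) - 2785 = (s*z + z*s**2*(-4 + z)) - 2785 = -2785 + s*z + z*s**2*(-4 + z))
-p(-2506, -1472) = -(-2785 - 1472*(-2506) - 2506*(-1472)**2*(-4 - 2506)) = -(-2785 + 3688832 - 2506*2166784*(-2510)) = -(-2785 + 3688832 + 13629201367040) = -1*13629205053087 = -13629205053087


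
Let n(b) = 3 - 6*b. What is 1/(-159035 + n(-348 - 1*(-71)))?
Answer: -1/157370 ≈ -6.3545e-6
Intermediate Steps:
1/(-159035 + n(-348 - 1*(-71))) = 1/(-159035 + (3 - 6*(-348 - 1*(-71)))) = 1/(-159035 + (3 - 6*(-348 + 71))) = 1/(-159035 + (3 - 6*(-277))) = 1/(-159035 + (3 + 1662)) = 1/(-159035 + 1665) = 1/(-157370) = -1/157370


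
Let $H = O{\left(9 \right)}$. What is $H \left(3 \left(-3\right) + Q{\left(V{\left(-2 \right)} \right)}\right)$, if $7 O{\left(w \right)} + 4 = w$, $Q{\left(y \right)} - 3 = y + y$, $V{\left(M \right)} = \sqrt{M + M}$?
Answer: $- \frac{30}{7} + \frac{20 i}{7} \approx -4.2857 + 2.8571 i$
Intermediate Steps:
$V{\left(M \right)} = \sqrt{2} \sqrt{M}$ ($V{\left(M \right)} = \sqrt{2 M} = \sqrt{2} \sqrt{M}$)
$Q{\left(y \right)} = 3 + 2 y$ ($Q{\left(y \right)} = 3 + \left(y + y\right) = 3 + 2 y$)
$O{\left(w \right)} = - \frac{4}{7} + \frac{w}{7}$
$H = \frac{5}{7}$ ($H = - \frac{4}{7} + \frac{1}{7} \cdot 9 = - \frac{4}{7} + \frac{9}{7} = \frac{5}{7} \approx 0.71429$)
$H \left(3 \left(-3\right) + Q{\left(V{\left(-2 \right)} \right)}\right) = \frac{5 \left(3 \left(-3\right) + \left(3 + 2 \sqrt{2} \sqrt{-2}\right)\right)}{7} = \frac{5 \left(-9 + \left(3 + 2 \sqrt{2} i \sqrt{2}\right)\right)}{7} = \frac{5 \left(-9 + \left(3 + 2 \cdot 2 i\right)\right)}{7} = \frac{5 \left(-9 + \left(3 + 4 i\right)\right)}{7} = \frac{5 \left(-6 + 4 i\right)}{7} = - \frac{30}{7} + \frac{20 i}{7}$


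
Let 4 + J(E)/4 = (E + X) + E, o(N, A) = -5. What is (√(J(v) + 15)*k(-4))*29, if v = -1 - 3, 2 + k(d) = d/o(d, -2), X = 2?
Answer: -174*I ≈ -174.0*I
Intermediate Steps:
k(d) = -2 - d/5 (k(d) = -2 + d/(-5) = -2 + d*(-⅕) = -2 - d/5)
v = -4
J(E) = -8 + 8*E (J(E) = -16 + 4*((E + 2) + E) = -16 + 4*((2 + E) + E) = -16 + 4*(2 + 2*E) = -16 + (8 + 8*E) = -8 + 8*E)
(√(J(v) + 15)*k(-4))*29 = (√((-8 + 8*(-4)) + 15)*(-2 - ⅕*(-4)))*29 = (√((-8 - 32) + 15)*(-2 + ⅘))*29 = (√(-40 + 15)*(-6/5))*29 = (√(-25)*(-6/5))*29 = ((5*I)*(-6/5))*29 = -6*I*29 = -174*I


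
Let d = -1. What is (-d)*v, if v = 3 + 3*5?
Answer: 18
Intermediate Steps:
v = 18 (v = 3 + 15 = 18)
(-d)*v = -1*(-1)*18 = 1*18 = 18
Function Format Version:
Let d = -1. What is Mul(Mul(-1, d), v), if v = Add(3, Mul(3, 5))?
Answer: 18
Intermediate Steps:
v = 18 (v = Add(3, 15) = 18)
Mul(Mul(-1, d), v) = Mul(Mul(-1, -1), 18) = Mul(1, 18) = 18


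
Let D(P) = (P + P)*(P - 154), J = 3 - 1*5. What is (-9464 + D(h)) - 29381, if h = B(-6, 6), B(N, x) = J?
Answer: -38221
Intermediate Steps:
J = -2 (J = 3 - 5 = -2)
B(N, x) = -2
h = -2
D(P) = 2*P*(-154 + P) (D(P) = (2*P)*(-154 + P) = 2*P*(-154 + P))
(-9464 + D(h)) - 29381 = (-9464 + 2*(-2)*(-154 - 2)) - 29381 = (-9464 + 2*(-2)*(-156)) - 29381 = (-9464 + 624) - 29381 = -8840 - 29381 = -38221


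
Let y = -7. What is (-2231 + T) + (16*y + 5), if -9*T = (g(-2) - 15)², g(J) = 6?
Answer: -2347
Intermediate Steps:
T = -9 (T = -(6 - 15)²/9 = -⅑*(-9)² = -⅑*81 = -9)
(-2231 + T) + (16*y + 5) = (-2231 - 9) + (16*(-7) + 5) = -2240 + (-112 + 5) = -2240 - 107 = -2347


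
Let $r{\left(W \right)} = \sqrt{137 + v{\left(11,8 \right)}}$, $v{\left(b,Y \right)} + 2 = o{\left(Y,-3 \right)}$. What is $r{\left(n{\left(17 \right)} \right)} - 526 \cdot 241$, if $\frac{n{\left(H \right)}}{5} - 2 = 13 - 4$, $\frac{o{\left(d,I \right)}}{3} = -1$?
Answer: $-126766 + 2 \sqrt{33} \approx -1.2675 \cdot 10^{5}$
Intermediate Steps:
$o{\left(d,I \right)} = -3$ ($o{\left(d,I \right)} = 3 \left(-1\right) = -3$)
$v{\left(b,Y \right)} = -5$ ($v{\left(b,Y \right)} = -2 - 3 = -5$)
$n{\left(H \right)} = 55$ ($n{\left(H \right)} = 10 + 5 \left(13 - 4\right) = 10 + 5 \cdot 9 = 10 + 45 = 55$)
$r{\left(W \right)} = 2 \sqrt{33}$ ($r{\left(W \right)} = \sqrt{137 - 5} = \sqrt{132} = 2 \sqrt{33}$)
$r{\left(n{\left(17 \right)} \right)} - 526 \cdot 241 = 2 \sqrt{33} - 526 \cdot 241 = 2 \sqrt{33} - 126766 = -126766 + 2 \sqrt{33}$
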